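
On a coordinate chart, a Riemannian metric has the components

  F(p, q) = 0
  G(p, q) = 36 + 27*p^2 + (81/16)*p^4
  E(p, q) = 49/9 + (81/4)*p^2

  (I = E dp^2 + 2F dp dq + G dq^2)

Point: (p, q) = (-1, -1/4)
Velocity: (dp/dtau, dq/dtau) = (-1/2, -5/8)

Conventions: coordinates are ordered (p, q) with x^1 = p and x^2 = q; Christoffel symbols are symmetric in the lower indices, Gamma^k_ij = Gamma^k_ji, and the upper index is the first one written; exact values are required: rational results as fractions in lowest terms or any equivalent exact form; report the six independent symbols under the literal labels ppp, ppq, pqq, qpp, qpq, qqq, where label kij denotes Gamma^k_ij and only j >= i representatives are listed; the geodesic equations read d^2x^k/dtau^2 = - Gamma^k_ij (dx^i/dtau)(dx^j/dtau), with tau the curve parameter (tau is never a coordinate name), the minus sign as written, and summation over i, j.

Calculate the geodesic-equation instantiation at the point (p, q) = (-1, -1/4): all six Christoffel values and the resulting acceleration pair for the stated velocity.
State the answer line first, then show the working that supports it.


Answer: Gamma_ppp = -729/925, Gamma_ppq = 0, Gamma_pqq = 2673/1850, Gamma_qpp = 0, Gamma_qpq = -6/11, Gamma_qqq = 0; accelerations (d^2p/dtau^2, d^2q/dtau^2) = (-43497/118400, 15/44)

E = 925/36, F = 0, G = 1089/16 at the point
E_p = -81/2, E_q = 0, F_p = 0, F_q = 0, G_p = -297/4, G_q = 0
EG - F^2 = 111925/64;  g^inv = (64/111925) * [[1089/16, 0], [0, 925/36]]
first-kind symbols [ij,l] = (1/2)(d_i g_jl + d_j g_il - d_l g_ij): [pp,p] = E_p/2 = -81/4, [pp,q] = F_p - E_q/2 = 0, [pq,p] = E_q/2 = 0, [pq,q] = G_p/2 = -297/8, [qq,p] = F_q - G_p/2 = 297/8, [qq,q] = G_q/2 = 0
Gamma^p_ij = (G*[ij,p] - F*[ij,q])/(EG - F^2), Gamma^q_ij = (E*[ij,q] - F*[ij,p])/(EG - F^2)
Gamma_ppp = -729/925, Gamma_ppq = 0, Gamma_pqq = 2673/1850, Gamma_qpp = 0, Gamma_qpq = -6/11, Gamma_qqq = 0
d^2p/dtau^2 = -(Gamma_ppp*(-1/2)^2 + 2*Gamma_ppq*(-1/2)*(-5/8) + Gamma_pqq*(-5/8)^2) = -43497/118400
d^2q/dtau^2 = -(Gamma_qpp*(-1/2)^2 + 2*Gamma_qpq*(-1/2)*(-5/8) + Gamma_qqq*(-5/8)^2) = 15/44


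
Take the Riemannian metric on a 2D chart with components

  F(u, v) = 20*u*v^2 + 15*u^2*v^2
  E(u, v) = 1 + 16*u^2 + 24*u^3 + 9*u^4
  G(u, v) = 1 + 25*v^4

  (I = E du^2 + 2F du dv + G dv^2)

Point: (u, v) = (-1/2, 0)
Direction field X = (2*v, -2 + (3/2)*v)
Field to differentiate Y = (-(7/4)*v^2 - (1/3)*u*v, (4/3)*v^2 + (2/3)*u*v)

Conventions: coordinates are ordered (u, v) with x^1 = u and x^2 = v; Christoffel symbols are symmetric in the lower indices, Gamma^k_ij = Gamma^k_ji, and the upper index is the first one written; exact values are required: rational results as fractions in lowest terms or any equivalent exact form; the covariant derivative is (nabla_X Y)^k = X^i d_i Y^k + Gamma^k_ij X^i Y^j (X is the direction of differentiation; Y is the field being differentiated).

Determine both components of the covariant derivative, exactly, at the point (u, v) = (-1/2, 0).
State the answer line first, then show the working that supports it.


Answer: (nabla_X Y)^u = -1/3, (nabla_X Y)^v = 2/3

E = 41/16, F = 0, G = 1 at the point
E_u = -5/2, E_v = 0, F_u = 0, F_v = 0, G_u = 0, G_v = 0
EG - F^2 = 41/16;  g^inv = (16/41) * [[1, 0], [0, 41/16]]
first-kind symbols [ij,l] = (1/2)(d_i g_jl + d_j g_il - d_l g_ij): [uu,u] = E_u/2 = -5/4, [uu,v] = F_u - E_v/2 = 0, [uv,u] = E_v/2 = 0, [uv,v] = G_u/2 = 0, [vv,u] = F_v - G_u/2 = 0, [vv,v] = G_v/2 = 0
Gamma^u_ij = (G*[ij,u] - F*[ij,v])/(EG - F^2), Gamma^v_ij = (E*[ij,v] - F*[ij,u])/(EG - F^2)
Gamma_uuu = -20/41, Gamma_uuv = 0, Gamma_uvv = 0, Gamma_vuu = 0, Gamma_vuv = 0, Gamma_vvv = 0
X = (0, -2), Y = (0, 0) at the point


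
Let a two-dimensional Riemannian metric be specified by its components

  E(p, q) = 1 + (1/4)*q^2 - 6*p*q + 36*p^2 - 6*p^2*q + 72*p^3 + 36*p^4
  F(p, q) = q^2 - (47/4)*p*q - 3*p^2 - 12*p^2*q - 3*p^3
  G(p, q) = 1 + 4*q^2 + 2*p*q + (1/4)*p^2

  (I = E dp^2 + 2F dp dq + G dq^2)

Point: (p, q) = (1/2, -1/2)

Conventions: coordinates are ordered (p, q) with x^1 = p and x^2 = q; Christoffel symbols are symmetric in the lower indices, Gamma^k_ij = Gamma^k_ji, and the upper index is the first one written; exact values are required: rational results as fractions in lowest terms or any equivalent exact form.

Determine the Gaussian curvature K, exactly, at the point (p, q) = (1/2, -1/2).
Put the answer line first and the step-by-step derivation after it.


Answer: K = -1552/37249

E = 377/16, F = 57/16, G = 25/16, EG - F^2 = 193/8 at the point
E_p = 114, E_q = -19/4, F_p = 53/8, F_q = -79/8, G_p = -3/4, G_q = -3
E_qq = 1/2, F_pq = -95/4, G_pp = 1/2
The intrinsic route: Brioschi's K = (det M1 - det M2)/(EG - F^2)^2.
M1 = [[-E_qq/2 + F_pq - G_pp/2, E_p/2, F_p - E_q/2], [F_q - G_p/2, E, F], [G_q/2, F, G]] = [[-97/4, 57, 9], [-19/2, 377/16, 57/16], [-3/2, 57/16, 25/16]]; det M1 = -961/32
M2 = [[0, E_q/2, G_p/2], [E_q/2, E, F], [G_p/2, F, G]] = [[0, -19/8, -3/8], [-19/8, 377/16, 57/16], [-3/8, 57/16, 25/16]]; det M2 = -185/32
det M1 - det M2 = -97/4; K = -97/4 / (193/8)^2 = -1552/37249


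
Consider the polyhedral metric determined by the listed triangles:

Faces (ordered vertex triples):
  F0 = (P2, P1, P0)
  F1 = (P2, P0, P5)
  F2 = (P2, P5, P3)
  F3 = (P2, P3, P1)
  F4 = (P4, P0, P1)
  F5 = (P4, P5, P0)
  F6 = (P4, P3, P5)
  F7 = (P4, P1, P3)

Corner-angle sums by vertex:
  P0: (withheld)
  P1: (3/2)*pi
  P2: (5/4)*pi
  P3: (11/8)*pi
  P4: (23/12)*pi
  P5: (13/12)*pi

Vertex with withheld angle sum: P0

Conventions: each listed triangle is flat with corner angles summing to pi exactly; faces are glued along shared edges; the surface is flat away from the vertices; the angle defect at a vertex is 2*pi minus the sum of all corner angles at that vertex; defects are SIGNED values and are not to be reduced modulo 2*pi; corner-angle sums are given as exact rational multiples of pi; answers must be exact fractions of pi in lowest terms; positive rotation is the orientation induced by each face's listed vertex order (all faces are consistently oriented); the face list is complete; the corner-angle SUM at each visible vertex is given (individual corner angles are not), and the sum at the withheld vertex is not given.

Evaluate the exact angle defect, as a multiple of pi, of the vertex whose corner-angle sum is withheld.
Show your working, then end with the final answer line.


V = 6, E = 12, F = 8; chi = V - E + F = 2
Gauss-Bonnet: total defect = 2*pi*chi = 4*pi; visible defects sum to (23/8)*pi

Answer: defect(P0) = (9/8)*pi


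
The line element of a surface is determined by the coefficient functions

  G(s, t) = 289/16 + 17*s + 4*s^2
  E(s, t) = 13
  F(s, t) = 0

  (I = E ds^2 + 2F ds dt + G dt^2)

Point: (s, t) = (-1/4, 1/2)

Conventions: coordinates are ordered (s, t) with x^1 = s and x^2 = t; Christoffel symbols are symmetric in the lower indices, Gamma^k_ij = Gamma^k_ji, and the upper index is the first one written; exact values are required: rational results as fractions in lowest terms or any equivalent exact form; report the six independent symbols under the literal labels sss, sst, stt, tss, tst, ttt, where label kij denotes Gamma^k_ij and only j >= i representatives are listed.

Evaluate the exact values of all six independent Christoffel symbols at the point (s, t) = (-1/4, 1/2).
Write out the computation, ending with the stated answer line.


E = 13, F = 0, G = 225/16 at the point
E_s = 0, E_t = 0, F_s = 0, F_t = 0, G_s = 15, G_t = 0
EG - F^2 = 2925/16;  g^inv = (16/2925) * [[225/16, 0], [0, 13]]
first-kind symbols [ij,l] = (1/2)(d_i g_jl + d_j g_il - d_l g_ij): [ss,s] = E_s/2 = 0, [ss,t] = F_s - E_t/2 = 0, [st,s] = E_t/2 = 0, [st,t] = G_s/2 = 15/2, [tt,s] = F_t - G_s/2 = -15/2, [tt,t] = G_t/2 = 0
Gamma^s_ij = (G*[ij,s] - F*[ij,t])/(EG - F^2), Gamma^t_ij = (E*[ij,t] - F*[ij,s])/(EG - F^2)

Answer: Gamma_sss = 0, Gamma_sst = 0, Gamma_stt = -15/26, Gamma_tss = 0, Gamma_tst = 8/15, Gamma_ttt = 0


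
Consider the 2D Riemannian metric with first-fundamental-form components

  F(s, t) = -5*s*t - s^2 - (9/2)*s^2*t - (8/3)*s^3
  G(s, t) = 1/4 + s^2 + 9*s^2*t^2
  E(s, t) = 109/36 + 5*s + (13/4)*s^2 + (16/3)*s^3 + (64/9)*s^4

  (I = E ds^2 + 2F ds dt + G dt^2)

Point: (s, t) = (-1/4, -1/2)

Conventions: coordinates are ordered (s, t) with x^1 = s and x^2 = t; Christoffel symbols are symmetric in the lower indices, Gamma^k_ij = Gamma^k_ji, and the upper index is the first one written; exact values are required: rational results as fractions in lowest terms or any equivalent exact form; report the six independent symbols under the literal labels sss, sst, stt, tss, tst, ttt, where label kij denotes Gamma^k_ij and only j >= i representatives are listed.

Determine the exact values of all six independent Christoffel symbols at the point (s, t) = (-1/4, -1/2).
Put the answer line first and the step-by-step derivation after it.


Answer: Gamma_sss = 14609/5688, Gamma_sst = -1261/1896, Gamma_stt = 681/632, Gamma_tss = 100645/17064, Gamma_tst = -14417/5688, Gamma_ttt = 367/632

E = 1109/576, F = -97/192, G = 29/64 at the point
E_s = 283/72, E_t = 0, F_s = 11/8, F_t = 31/32, G_s = -13/8, G_t = -9/16
EG - F^2 = 79/128;  g^inv = (128/79) * [[29/64, 97/192], [97/192, 1109/576]]
first-kind symbols [ij,l] = (1/2)(d_i g_jl + d_j g_il - d_l g_ij): [ss,s] = E_s/2 = 283/144, [ss,t] = F_s - E_t/2 = 11/8, [st,s] = E_t/2 = 0, [st,t] = G_s/2 = -13/16, [tt,s] = F_t - G_s/2 = 57/32, [tt,t] = G_t/2 = -9/32
Gamma^s_ij = (G*[ij,s] - F*[ij,t])/(EG - F^2), Gamma^t_ij = (E*[ij,t] - F*[ij,s])/(EG - F^2)


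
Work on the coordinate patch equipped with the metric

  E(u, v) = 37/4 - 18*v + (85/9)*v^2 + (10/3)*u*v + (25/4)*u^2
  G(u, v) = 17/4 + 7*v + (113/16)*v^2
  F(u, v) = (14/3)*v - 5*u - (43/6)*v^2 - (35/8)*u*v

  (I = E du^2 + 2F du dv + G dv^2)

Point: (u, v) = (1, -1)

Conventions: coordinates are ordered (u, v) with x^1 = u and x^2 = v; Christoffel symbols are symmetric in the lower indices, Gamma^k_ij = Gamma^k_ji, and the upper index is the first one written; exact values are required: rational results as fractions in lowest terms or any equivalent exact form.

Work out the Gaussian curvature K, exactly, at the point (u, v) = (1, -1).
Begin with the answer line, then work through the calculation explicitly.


Answer: K = 156064/152881

E = 713/18, F = -299/24, G = 69/16, EG - F^2 = 8993/576 at the point
E_u = 55/6, E_v = -302/9, F_u = -5/8, F_v = 117/8, G_u = 0, G_v = -57/8
E_vv = 170/9, F_uv = -35/8, G_uu = 0
Using the Brioschi determinant formula for K from the metric derivatives:
M1 = [[-E_vv/2 + F_uv - G_uu/2, E_u/2, F_u - E_v/2], [F_v - G_u/2, E, F], [G_v/2, F, G]] = [[-995/72, 55/12, 1163/72], [117/8, 713/18, -299/24], [-57/16, -299/24, 69/16]]; det M1 = -10006219/10368
M2 = [[0, E_v/2, G_u/2], [E_v/2, E, F], [G_u/2, F, G]] = [[0, -151/9, 0], [-151/9, 713/18, -299/24], [0, -299/24, 69/16]]; det M2 = -524423/432
det M1 - det M2 = 2579933/10368; K = 2579933/10368 / (8993/576)^2 = 156064/152881


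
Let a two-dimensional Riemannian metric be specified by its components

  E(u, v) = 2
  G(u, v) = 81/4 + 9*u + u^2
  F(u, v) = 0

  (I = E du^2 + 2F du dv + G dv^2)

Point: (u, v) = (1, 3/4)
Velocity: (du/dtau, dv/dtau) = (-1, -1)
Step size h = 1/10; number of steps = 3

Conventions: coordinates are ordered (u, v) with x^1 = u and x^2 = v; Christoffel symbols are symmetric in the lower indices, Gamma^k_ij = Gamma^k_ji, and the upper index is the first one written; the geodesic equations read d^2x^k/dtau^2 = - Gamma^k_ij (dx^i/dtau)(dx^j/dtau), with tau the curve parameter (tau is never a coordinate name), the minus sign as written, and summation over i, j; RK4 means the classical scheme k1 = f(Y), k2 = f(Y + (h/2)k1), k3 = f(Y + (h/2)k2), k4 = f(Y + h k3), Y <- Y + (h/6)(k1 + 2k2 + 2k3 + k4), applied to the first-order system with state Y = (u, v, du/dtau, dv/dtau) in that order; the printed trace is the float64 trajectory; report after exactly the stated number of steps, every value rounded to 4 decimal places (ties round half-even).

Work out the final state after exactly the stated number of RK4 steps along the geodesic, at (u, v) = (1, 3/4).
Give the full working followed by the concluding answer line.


f(Y) = (du/dtau, dv/dtau, -Gamma^u_ij Y'^i Y'^j, -Gamma^v_ij Y'^i Y'^j) with the Gammas evaluated at the stage position; h = 0.100000; intermediate values shown to 6 dp
step 0: u = 1.0000, v = 0.7500, du/dtau = -1.0000, dv/dtau = -1.0000
step 1:
  k1: at (u, v) = (1.000000, 0.750000), (du/dtau, dv/dtau) = (-1.000000, -1.000000); Gamma_uuu = 0.000000, Gamma_uuv = 0.000000, Gamma_uvv = -2.750000, Gamma_vuu = 0.000000, Gamma_vuv = 0.181818, Gamma_vvv = 0.000000; k1 = (-1.000000, -1.000000, 2.750000, -0.363636)
  k2: at (u, v) = (0.950000, 0.700000), (du/dtau, dv/dtau) = (-0.862500, -1.018182); Gamma_uuu = 0.000000, Gamma_uuv = 0.000000, Gamma_uvv = -2.725000, Gamma_vuu = 0.000000, Gamma_vuv = 0.183486, Gamma_vvv = 0.000000; k2 = (-0.862500, -1.018182, 2.824992, -0.322269)
  k3: at (u, v) = (0.956875, 0.699091), (du/dtau, dv/dtau) = (-0.858750, -1.016113); Gamma_uuu = 0.000000, Gamma_uuv = 0.000000, Gamma_uvv = -2.728438, Gamma_vuu = 0.000000, Gamma_vuv = 0.183255, Gamma_vvv = 0.000000; k3 = (-0.858750, -1.016113, 2.817075, -0.319812)
  k4: at (u, v) = (0.914125, 0.648389), (du/dtau, dv/dtau) = (-0.718293, -1.031981); Gamma_uuu = 0.000000, Gamma_uuv = 0.000000, Gamma_uvv = -2.707062, Gamma_vuu = 0.000000, Gamma_vuv = 0.184702, Gamma_vvv = 0.000000; k4 = (-0.718293, -1.031981, 2.882982, -0.273826)
  Y <- Y + (h/6)(k1 + 2k2 + 2k3 + k4): u = 0.9140, v = 0.6483, du/dtau = -0.7180, dv/dtau = -1.0320
step 2:
  k1: at (u, v) = (0.913987, 0.648324), (du/dtau, dv/dtau) = (-0.718048, -1.032027); Gamma_uuu = 0.000000, Gamma_uuv = 0.000000, Gamma_uvv = -2.706993, Gamma_vuu = 0.000000, Gamma_vuv = 0.184707, Gamma_vvv = 0.000000; k1 = (-0.718048, -1.032027, 2.883164, -0.273752)
  k2: at (u, v) = (0.878084, 0.596722), (du/dtau, dv/dtau) = (-0.573890, -1.045715); Gamma_uuu = 0.000000, Gamma_uuv = 0.000000, Gamma_uvv = -2.689042, Gamma_vuu = 0.000000, Gamma_vuv = 0.185940, Gamma_vvv = 0.000000; k2 = (-0.573890, -1.045715, 2.940519, -0.223174)
  k3: at (u, v) = (0.885292, 0.596038), (du/dtau, dv/dtau) = (-0.571022, -1.043186); Gamma_uuu = 0.000000, Gamma_uuv = 0.000000, Gamma_uvv = -2.692646, Gamma_vuu = 0.000000, Gamma_vuv = 0.185691, Gamma_vvv = 0.000000; k3 = (-0.571022, -1.043186, 2.930236, -0.221226)
  k4: at (u, v) = (0.856885, 0.544005), (du/dtau, dv/dtau) = (-0.425024, -1.054150); Gamma_uuu = 0.000000, Gamma_uuv = 0.000000, Gamma_uvv = -2.678442, Gamma_vuu = 0.000000, Gamma_vuv = 0.186676, Gamma_vvv = 0.000000; k4 = (-0.425024, -1.054150, 2.976369, -0.167276)
  Y <- Y + (h/6)(k1 + 2k2 + 2k3 + k4): u = 0.8568, v = 0.5439, du/dtau = -0.4247, dv/dtau = -1.0542
step 3:
  k1: at (u, v) = (0.856772, 0.543924), (du/dtau, dv/dtau) = (-0.424697, -1.054191); Gamma_uuu = 0.000000, Gamma_uuv = 0.000000, Gamma_uvv = -2.678386, Gamma_vuu = 0.000000, Gamma_vuv = 0.186680, Gamma_vvv = 0.000000; k1 = (-0.424697, -1.054191, 2.976540, -0.167157)
  k2: at (u, v) = (0.835537, 0.491215), (du/dtau, dv/dtau) = (-0.275870, -1.062549); Gamma_uuu = 0.000000, Gamma_uuv = 0.000000, Gamma_uvv = -2.667768, Gamma_vuu = 0.000000, Gamma_vuv = 0.187423, Gamma_vvv = 0.000000; k2 = (-0.275870, -1.062549, 3.011937, -0.109877)
  k3: at (u, v) = (0.842978, 0.490797), (du/dtau, dv/dtau) = (-0.274101, -1.059685); Gamma_uuu = 0.000000, Gamma_uuv = 0.000000, Gamma_uvv = -2.671489, Gamma_vuu = 0.000000, Gamma_vuv = 0.187162, Gamma_vvv = 0.000000; k3 = (-0.274101, -1.059685, 2.999900, -0.108726)
  k4: at (u, v) = (0.829362, 0.437956), (du/dtau, dv/dtau) = (-0.124707, -1.065063); Gamma_uuu = 0.000000, Gamma_uuv = 0.000000, Gamma_uvv = -2.664681, Gamma_vuu = 0.000000, Gamma_vuv = 0.187640, Gamma_vvv = 0.000000; k4 = (-0.124707, -1.065063, 3.022708, -0.049845)
  Y <- Y + (h/6)(k1 + 2k2 + 2k3 + k4): u = 0.8293, v = 0.4379, du/dtau = -0.1243, dv/dtau = -1.0651

Answer: u = 0.8293, v = 0.4379, du/dtau = -0.1243, dv/dtau = -1.0651


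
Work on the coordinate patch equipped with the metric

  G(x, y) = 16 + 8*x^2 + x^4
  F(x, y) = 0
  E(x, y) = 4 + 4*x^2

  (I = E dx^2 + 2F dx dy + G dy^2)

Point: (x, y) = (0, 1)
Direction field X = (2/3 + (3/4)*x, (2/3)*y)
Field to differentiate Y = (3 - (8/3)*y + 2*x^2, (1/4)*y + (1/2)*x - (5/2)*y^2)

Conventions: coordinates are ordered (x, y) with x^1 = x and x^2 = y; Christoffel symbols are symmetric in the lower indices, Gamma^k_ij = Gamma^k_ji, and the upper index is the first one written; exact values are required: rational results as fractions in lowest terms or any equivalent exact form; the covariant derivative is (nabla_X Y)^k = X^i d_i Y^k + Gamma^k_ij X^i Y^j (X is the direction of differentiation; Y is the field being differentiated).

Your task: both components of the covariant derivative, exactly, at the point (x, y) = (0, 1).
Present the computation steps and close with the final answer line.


E = 4, F = 0, G = 16 at the point
E_x = 0, E_y = 0, F_x = 0, F_y = 0, G_x = 0, G_y = 0
EG - F^2 = 64;  g^inv = (1/64) * [[16, 0], [0, 4]]
first-kind symbols [ij,l] = (1/2)(d_i g_jl + d_j g_il - d_l g_ij): [xx,x] = E_x/2 = 0, [xx,y] = F_x - E_y/2 = 0, [xy,x] = E_y/2 = 0, [xy,y] = G_x/2 = 0, [yy,x] = F_y - G_x/2 = 0, [yy,y] = G_y/2 = 0
Gamma^x_ij = (G*[ij,x] - F*[ij,y])/(EG - F^2), Gamma^y_ij = (E*[ij,y] - F*[ij,x])/(EG - F^2)
Gamma_xxx = 0, Gamma_xxy = 0, Gamma_xyy = 0, Gamma_yxx = 0, Gamma_yxy = 0, Gamma_yyy = 0
X = (2/3, 2/3), Y = (1/3, -9/4) at the point

Answer: (nabla_X Y)^x = -16/9, (nabla_X Y)^y = -17/6


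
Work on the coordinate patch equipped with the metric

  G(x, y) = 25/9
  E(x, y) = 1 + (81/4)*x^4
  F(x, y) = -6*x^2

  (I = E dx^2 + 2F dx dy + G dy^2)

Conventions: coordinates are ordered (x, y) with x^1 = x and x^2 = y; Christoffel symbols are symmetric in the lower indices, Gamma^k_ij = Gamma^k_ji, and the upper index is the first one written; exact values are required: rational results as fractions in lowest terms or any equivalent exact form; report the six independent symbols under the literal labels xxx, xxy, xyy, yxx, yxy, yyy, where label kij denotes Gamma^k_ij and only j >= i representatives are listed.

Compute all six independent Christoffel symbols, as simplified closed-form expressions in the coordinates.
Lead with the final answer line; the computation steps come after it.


Answer: Gamma_xxx = 1458*x^3/(729*x^4 + 100), Gamma_xxy = 0, Gamma_xyy = 0, Gamma_yxx = -432*x/(729*x^4 + 100), Gamma_yxy = 0, Gamma_yyy = 0

E = 1 + (81/4)*x^4; F = -6*x^2; G = 25/9
Gamma^k_ij = (1/2) g^{kl} (d_i g_jl + d_j g_il - d_l g_ij), with g^inv = (1/(EG-F^2)) [[G, -F], [-F, E]]
first partials: E_x = 81*x^3, E_y = 0, F_x = -12*x, F_y = 0, G_x = 0, G_y = 0
D = EG - F^2 = 25/9 + (81/4)*x^4
expanded: Gamma^x_xx = (G E_x - 2F F_x + F E_y)/(2D), Gamma^x_xy = (G E_y - F G_x)/(2D), Gamma^x_yy = (2G F_y - G G_x - F G_y)/(2D), Gamma^y_xx = (2E F_x - E E_y - F E_x)/(2D), Gamma^y_xy = (E G_x - F E_y)/(2D), Gamma^y_yy = (E G_y - 2F F_y + F G_x)/(2D); substitute and cancel common factors


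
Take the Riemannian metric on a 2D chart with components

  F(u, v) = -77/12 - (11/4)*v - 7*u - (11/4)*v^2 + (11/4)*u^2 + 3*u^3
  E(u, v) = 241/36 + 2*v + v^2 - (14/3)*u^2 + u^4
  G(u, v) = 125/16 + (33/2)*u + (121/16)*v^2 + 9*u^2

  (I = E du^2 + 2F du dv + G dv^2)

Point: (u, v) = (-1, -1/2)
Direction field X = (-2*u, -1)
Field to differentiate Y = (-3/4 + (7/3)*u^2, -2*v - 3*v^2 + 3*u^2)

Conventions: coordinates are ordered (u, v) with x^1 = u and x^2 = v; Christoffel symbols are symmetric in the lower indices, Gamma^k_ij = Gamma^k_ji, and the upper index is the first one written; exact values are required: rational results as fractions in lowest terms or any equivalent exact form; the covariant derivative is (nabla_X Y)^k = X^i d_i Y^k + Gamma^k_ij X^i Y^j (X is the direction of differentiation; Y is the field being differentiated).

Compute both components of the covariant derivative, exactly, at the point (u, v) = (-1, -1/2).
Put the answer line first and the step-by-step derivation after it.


Answer: (nabla_X Y)^u = -791323/219864, (nabla_X Y)^v = -160337/9161

E = 41/18, F = 49/48, G = 141/64 at the point
E_u = 16/3, E_v = 1, F_u = -7/2, F_v = 0, G_u = -3/2, G_v = -121/16
EG - F^2 = 9161/2304;  g^inv = (2304/9161) * [[141/64, -49/48], [-49/48, 41/18]]
first-kind symbols [ij,l] = (1/2)(d_i g_jl + d_j g_il - d_l g_ij): [uu,u] = E_u/2 = 8/3, [uu,v] = F_u - E_v/2 = -4, [uv,u] = E_v/2 = 1/2, [uv,v] = G_u/2 = -3/4, [vv,u] = F_v - G_u/2 = 3/4, [vv,v] = G_v/2 = -121/32
Gamma^u_ij = (G*[ij,u] - F*[ij,v])/(EG - F^2), Gamma^v_ij = (E*[ij,v] - F*[ij,u])/(EG - F^2)
Gamma_uuu = 22944/9161, Gamma_uuv = 4302/9161, Gamma_uvv = 25401/18322, Gamma_vuu = -27264/9161, Gamma_vuv = -5112/9161, Gamma_vvv = -21608/9161
X = (2, -1), Y = (19/12, 13/4) at the point


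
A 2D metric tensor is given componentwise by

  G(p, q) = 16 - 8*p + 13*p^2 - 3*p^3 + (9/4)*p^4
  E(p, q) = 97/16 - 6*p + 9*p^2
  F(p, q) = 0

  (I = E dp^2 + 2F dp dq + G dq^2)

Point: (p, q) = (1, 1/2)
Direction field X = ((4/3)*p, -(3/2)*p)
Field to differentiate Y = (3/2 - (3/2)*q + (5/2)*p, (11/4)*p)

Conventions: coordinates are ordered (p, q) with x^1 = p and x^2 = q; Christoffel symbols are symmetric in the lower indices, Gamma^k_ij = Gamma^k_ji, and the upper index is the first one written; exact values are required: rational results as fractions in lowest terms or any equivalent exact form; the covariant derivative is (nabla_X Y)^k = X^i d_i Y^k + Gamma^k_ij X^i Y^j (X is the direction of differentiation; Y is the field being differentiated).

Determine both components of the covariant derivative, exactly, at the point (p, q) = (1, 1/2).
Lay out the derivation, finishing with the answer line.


E = 145/16, F = 0, G = 81/4 at the point
E_p = 12, E_q = 0, F_p = 0, F_q = 0, G_p = 18, G_q = 0
EG - F^2 = 11745/64;  g^inv = (64/11745) * [[81/4, 0], [0, 145/16]]
first-kind symbols [ij,l] = (1/2)(d_i g_jl + d_j g_il - d_l g_ij): [pp,p] = E_p/2 = 6, [pp,q] = F_p - E_q/2 = 0, [pq,p] = E_q/2 = 0, [pq,q] = G_p/2 = 9, [qq,p] = F_q - G_p/2 = -9, [qq,q] = G_q/2 = 0
Gamma^p_ij = (G*[ij,p] - F*[ij,q])/(EG - F^2), Gamma^q_ij = (E*[ij,q] - F*[ij,p])/(EG - F^2)
Gamma_ppp = 96/145, Gamma_ppq = 0, Gamma_pqq = -144/145, Gamma_qpp = 0, Gamma_qpq = 4/9, Gamma_qqq = 0
X = (4/3, -3/2), Y = (13/4, 11/4) at the point

Answer: (nabla_X Y)^p = 4367/348, (nabla_X Y)^q = 169/54


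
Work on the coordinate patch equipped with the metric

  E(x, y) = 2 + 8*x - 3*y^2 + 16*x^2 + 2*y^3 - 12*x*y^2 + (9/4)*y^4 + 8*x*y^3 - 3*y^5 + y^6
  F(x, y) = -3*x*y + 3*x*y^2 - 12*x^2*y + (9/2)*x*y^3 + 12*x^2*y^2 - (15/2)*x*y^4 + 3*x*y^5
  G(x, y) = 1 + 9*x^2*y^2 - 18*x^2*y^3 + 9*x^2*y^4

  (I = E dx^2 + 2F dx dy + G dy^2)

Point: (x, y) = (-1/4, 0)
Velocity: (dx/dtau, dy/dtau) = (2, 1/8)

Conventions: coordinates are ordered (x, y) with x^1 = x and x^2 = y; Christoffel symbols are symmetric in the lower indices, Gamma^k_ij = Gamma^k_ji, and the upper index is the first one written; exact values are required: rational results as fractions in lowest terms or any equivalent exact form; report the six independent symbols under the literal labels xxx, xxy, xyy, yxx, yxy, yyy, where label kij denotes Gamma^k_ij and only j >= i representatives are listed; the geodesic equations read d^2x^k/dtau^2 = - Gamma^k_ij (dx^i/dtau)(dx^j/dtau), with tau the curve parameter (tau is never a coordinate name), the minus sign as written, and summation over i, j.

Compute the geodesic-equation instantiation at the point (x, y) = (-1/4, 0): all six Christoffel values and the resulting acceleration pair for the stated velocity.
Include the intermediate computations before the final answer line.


E = 1, F = 0, G = 1 at the point
E_x = 0, E_y = 0, F_x = 0, F_y = 0, G_x = 0, G_y = 0
EG - F^2 = 1;  g^inv = (1) * [[1, 0], [0, 1]]
first-kind symbols [ij,l] = (1/2)(d_i g_jl + d_j g_il - d_l g_ij): [xx,x] = E_x/2 = 0, [xx,y] = F_x - E_y/2 = 0, [xy,x] = E_y/2 = 0, [xy,y] = G_x/2 = 0, [yy,x] = F_y - G_x/2 = 0, [yy,y] = G_y/2 = 0
Gamma^x_ij = (G*[ij,x] - F*[ij,y])/(EG - F^2), Gamma^y_ij = (E*[ij,y] - F*[ij,x])/(EG - F^2)
Gamma_xxx = 0, Gamma_xxy = 0, Gamma_xyy = 0, Gamma_yxx = 0, Gamma_yxy = 0, Gamma_yyy = 0
d^2x/dtau^2 = -(Gamma_xxx*(2)^2 + 2*Gamma_xxy*(2)*(1/8) + Gamma_xyy*(1/8)^2) = 0
d^2y/dtau^2 = -(Gamma_yxx*(2)^2 + 2*Gamma_yxy*(2)*(1/8) + Gamma_yyy*(1/8)^2) = 0

Answer: Gamma_xxx = 0, Gamma_xxy = 0, Gamma_xyy = 0, Gamma_yxx = 0, Gamma_yxy = 0, Gamma_yyy = 0; accelerations (d^2x/dtau^2, d^2y/dtau^2) = (0, 0)


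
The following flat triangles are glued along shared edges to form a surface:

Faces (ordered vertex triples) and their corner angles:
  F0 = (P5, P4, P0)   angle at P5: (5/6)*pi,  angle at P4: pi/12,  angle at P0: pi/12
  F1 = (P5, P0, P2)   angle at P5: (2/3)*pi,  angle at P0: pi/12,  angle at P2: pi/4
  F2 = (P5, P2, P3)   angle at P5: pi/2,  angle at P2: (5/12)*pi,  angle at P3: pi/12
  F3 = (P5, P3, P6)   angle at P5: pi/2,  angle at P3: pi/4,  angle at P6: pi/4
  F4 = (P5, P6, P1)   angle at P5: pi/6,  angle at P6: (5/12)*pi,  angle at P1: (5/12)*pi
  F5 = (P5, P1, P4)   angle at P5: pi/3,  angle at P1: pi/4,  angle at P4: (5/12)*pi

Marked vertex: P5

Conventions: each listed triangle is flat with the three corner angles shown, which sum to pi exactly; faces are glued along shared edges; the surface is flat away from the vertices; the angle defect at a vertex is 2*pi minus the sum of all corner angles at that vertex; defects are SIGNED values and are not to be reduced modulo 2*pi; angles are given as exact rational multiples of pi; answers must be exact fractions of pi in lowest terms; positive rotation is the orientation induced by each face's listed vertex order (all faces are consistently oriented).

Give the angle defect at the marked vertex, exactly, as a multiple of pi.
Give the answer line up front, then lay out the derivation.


Answer: defect(P5) = -pi

Sum of corner angles at P5: 3*pi
defect = 2*pi - 3*pi


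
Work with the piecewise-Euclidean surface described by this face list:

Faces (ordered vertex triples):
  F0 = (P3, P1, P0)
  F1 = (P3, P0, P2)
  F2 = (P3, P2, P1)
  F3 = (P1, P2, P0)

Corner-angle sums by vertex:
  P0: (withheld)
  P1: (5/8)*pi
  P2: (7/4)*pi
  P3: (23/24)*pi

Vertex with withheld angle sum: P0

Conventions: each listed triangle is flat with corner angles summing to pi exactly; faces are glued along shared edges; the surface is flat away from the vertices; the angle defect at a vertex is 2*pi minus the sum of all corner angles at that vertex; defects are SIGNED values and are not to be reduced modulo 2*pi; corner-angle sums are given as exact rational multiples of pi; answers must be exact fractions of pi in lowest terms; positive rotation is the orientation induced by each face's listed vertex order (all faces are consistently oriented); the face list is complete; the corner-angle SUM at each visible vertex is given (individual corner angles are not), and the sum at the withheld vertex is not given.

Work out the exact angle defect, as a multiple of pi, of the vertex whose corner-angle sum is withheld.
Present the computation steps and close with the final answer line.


V = 4, E = 6, F = 4; chi = V - E + F = 2
Gauss-Bonnet: total defect = 2*pi*chi = 4*pi; visible defects sum to (8/3)*pi

Answer: defect(P0) = (4/3)*pi


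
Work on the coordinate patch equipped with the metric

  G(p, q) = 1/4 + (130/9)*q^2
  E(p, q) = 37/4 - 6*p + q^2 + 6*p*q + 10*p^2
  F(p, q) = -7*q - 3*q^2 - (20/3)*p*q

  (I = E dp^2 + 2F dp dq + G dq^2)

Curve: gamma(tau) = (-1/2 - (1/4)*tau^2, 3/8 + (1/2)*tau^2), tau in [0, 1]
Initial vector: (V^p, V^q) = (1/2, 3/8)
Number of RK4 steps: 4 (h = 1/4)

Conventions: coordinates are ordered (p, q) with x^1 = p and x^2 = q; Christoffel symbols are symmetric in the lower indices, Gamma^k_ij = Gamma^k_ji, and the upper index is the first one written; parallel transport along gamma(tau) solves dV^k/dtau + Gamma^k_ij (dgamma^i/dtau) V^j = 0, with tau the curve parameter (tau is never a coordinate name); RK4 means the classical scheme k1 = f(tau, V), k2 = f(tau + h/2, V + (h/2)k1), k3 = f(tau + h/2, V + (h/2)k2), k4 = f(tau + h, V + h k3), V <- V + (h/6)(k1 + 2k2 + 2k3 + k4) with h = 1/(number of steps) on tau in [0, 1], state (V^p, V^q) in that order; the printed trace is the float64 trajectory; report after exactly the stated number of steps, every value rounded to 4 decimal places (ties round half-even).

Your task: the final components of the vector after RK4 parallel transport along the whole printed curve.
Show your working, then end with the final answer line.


gamma'(tau) = (-(1/2)*tau, tau); f(tau, V)^k = -Gamma^k_ij(gamma(tau)) gamma'^i(tau) V^j; h = 1/4; intermediate values shown to 6 dp
curve data and Christoffel symbols at the stage parameters:
  tau = 0.000000: gamma = (-0.500000, 0.375000), gamma' = (0.000000, 0.000000); Gamma_ppp = -0.644362, Gamma_ppq = -0.091091, Gamma_pqq = -0.133609, Gamma_qpp = -1.110285, Gamma_qpq = -0.071750, Gamma_qqq = 2.269189
  tau = 0.125000: gamma = (-0.503906, 0.382812), gamma' = (-0.062500, 0.125000); Gamma_ppp = -0.645552, Gamma_ppq = -0.091175, Gamma_pqq = -0.133609, Gamma_qpp = -1.101366, Gamma_qpq = -0.070625, Gamma_qqq = 2.232821
  tau = 0.250000: gamma = (-0.515625, 0.406250), gamma' = (-0.125000, 0.250000); Gamma_ppp = -0.648619, Gamma_ppq = -0.091409, Gamma_pqq = -0.134039, Gamma_qpp = -1.073533, Gamma_qpq = -0.067410, Gamma_qqq = 2.129050
  tau = 0.375000: gamma = (-0.535156, 0.445312), gamma' = (-0.187500, 0.375000); Gamma_ppp = -0.652298, Gamma_ppq = -0.091744, Gamma_pqq = -0.135912, Gamma_qpp = -1.025453, Gamma_qpq = -0.062550, Gamma_qqq = 1.972689
  tau = 0.500000: gamma = (-0.562500, 0.500000), gamma' = (-0.250000, 0.500000); Gamma_ppp = -0.655118, Gamma_ppq = -0.092121, Gamma_pqq = -0.140222, Gamma_qpp = -0.958724, Gamma_qpq = -0.056664, Gamma_qqq = 1.784252
  tau = 0.625000: gamma = (-0.597656, 0.570312), gamma' = (-0.312500, 0.625000); Gamma_ppp = -0.655911, Gamma_ppq = -0.092489, Gamma_pqq = -0.147490, Gamma_qpp = -0.878614, Gamma_qpq = -0.050385, Gamma_qqq = 1.584486
  tau = 0.750000: gamma = (-0.640625, 0.656250), gamma' = (-0.375000, 0.750000); Gamma_ppp = -0.654026, Gamma_ppq = -0.092808, Gamma_pqq = -0.157678, Gamma_qpp = -0.792146, Gamma_qpq = -0.044219, Gamma_qqq = 1.389810
  tau = 0.875000: gamma = (-0.691406, 0.757812), gamma' = (-0.437500, 0.875000); Gamma_ppp = -0.649289, Gamma_ppq = -0.093049, Gamma_pqq = -0.170341, Gamma_qpp = -0.705731, Gamma_qpq = -0.038487, Gamma_qqq = 1.210524
  tau = 1.000000: gamma = (-0.750000, 0.875000), gamma' = (-0.500000, 1.000000); Gamma_ppp = -0.641844, Gamma_ppq = -0.093189, Gamma_pqq = -0.184835, Gamma_qpp = -0.623908, Gamma_qpq = -0.033347, Gamma_qqq = 1.051451
step 0: V^p = 0.5000, V^q = 0.3750
step 1: k1 = (0.000000, 0.000000), k2 = (-0.010349, -0.136322), k3 = (-0.010499, -0.131414), k4 = (-0.021404, -0.243356); V <- V + (h/6)(k1 + 2k2 + 2k3 + k4): V^p = 0.4974, V^q = 0.3425
step 2: k1 = (-0.021395, -0.243573), k2 = (-0.032947, -0.318053), k3 = (-0.033134, -0.310813), k4 = (-0.045106, -0.343395); V <- V + (h/6)(k1 + 2k2 + 2k3 + k4): V^p = 0.4891, V^q = 0.2657
step 3: k1 = (-0.045067, -0.344159), k2 = (-0.057059, -0.341531), k3 = (-0.056818, -0.341497), k4 = (-0.068368, -0.316258); V <- V + (h/6)(k1 + 2k2 + 2k3 + k4): V^p = 0.4749, V^q = 0.1812
step 4: k1 = (-0.068288, -0.317248), k2 = (-0.079162, -0.280643), k3 = (-0.078391, -0.285193), k4 = (-0.088482, -0.244286); V <- V + (h/6)(k1 + 2k2 + 2k3 + k4): V^p = 0.4552, V^q = 0.1107

Answer: V^p = 0.4552, V^q = 0.1107


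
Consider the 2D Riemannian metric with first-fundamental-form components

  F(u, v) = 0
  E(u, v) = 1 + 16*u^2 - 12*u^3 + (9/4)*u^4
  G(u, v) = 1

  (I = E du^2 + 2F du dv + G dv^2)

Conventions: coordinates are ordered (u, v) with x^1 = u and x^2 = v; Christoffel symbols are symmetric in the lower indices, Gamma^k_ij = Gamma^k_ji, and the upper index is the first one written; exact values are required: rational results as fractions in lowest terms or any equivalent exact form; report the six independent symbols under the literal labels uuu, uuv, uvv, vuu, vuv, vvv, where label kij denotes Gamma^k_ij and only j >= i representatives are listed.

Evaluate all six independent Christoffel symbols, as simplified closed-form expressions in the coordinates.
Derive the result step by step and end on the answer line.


E = 1 + 16*u^2 - 12*u^3 + (9/4)*u^4; F = 0; G = 1
Gamma^k_ij = (1/2) g^{kl} (d_i g_jl + d_j g_il - d_l g_ij), with g^inv = (1/(EG-F^2)) [[G, -F], [-F, E]]
first partials: E_u = 32*u - 36*u^2 + 9*u^3, E_v = 0, F_u = 0, F_v = 0, G_u = 0, G_v = 0
D = EG - F^2 = 1 + 16*u^2 - 12*u^3 + (9/4)*u^4
expanded: Gamma^u_uu = (G E_u - 2F F_u + F E_v)/(2D), Gamma^u_uv = (G E_v - F G_u)/(2D), Gamma^u_vv = (2G F_v - G G_u - F G_v)/(2D), Gamma^v_uu = (2E F_u - E E_v - F E_u)/(2D), Gamma^v_uv = (E G_u - F E_v)/(2D), Gamma^v_vv = (E G_v - 2F F_v + F G_u)/(2D); substitute and cancel common factors

Answer: Gamma_uuu = (18*u^3 - 72*u^2 + 64*u)/(9*u^4 - 48*u^3 + 64*u^2 + 4), Gamma_uuv = 0, Gamma_uvv = 0, Gamma_vuu = 0, Gamma_vuv = 0, Gamma_vvv = 0


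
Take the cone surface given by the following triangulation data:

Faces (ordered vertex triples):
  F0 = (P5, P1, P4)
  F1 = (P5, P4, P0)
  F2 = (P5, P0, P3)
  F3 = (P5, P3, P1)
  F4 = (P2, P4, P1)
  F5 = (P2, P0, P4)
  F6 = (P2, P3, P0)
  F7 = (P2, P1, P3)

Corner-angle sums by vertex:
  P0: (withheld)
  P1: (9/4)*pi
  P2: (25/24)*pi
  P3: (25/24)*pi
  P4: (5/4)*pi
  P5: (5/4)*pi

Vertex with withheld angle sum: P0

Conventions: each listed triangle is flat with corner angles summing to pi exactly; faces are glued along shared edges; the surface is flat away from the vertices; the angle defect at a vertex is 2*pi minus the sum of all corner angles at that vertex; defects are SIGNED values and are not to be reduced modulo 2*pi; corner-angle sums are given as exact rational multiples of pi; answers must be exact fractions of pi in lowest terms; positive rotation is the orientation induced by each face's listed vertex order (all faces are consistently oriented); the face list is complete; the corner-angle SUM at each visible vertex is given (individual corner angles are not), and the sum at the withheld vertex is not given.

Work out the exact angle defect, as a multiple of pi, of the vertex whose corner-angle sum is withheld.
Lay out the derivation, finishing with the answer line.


V = 6, E = 12, F = 8; chi = V - E + F = 2
Gauss-Bonnet: total defect = 2*pi*chi = 4*pi; visible defects sum to (19/6)*pi

Answer: defect(P0) = (5/6)*pi


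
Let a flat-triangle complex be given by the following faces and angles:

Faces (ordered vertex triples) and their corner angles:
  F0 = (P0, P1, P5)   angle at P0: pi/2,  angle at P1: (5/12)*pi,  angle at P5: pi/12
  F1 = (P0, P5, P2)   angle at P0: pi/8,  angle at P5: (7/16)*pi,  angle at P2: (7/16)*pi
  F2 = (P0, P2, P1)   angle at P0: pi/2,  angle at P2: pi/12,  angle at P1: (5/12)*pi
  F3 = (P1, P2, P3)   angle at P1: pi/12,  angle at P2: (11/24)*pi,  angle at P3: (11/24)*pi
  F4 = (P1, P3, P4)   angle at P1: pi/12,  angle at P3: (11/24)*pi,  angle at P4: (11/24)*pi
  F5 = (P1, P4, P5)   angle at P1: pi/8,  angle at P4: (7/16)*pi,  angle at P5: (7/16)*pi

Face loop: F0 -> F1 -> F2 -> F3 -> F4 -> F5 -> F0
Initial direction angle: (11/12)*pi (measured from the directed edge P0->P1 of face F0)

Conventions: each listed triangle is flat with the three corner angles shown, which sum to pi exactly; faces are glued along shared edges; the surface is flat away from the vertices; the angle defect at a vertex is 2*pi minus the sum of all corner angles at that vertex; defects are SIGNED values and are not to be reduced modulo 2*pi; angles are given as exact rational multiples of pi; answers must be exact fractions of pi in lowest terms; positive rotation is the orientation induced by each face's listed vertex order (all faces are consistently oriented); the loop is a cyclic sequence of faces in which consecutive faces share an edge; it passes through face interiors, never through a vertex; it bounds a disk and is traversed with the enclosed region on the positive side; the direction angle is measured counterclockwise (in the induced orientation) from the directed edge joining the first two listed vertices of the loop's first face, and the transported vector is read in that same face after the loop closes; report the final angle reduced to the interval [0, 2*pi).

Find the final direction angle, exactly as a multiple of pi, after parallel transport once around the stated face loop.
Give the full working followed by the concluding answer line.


enclosed vertex P0: corner angles sum to (9/8)*pi, defect = 2*pi - (9/8)*pi = (7/8)*pi
enclosed vertex P1: corner angles sum to (9/8)*pi, defect = 2*pi - (9/8)*pi = (7/8)*pi
summing the enclosed defects onto the initial angle, mod 2*pi in the induced orientation:
final angle = (11/12)*pi + (7/4)*pi = (2/3)*pi (mod 2*pi)

Answer: final direction angle = (2/3)*pi


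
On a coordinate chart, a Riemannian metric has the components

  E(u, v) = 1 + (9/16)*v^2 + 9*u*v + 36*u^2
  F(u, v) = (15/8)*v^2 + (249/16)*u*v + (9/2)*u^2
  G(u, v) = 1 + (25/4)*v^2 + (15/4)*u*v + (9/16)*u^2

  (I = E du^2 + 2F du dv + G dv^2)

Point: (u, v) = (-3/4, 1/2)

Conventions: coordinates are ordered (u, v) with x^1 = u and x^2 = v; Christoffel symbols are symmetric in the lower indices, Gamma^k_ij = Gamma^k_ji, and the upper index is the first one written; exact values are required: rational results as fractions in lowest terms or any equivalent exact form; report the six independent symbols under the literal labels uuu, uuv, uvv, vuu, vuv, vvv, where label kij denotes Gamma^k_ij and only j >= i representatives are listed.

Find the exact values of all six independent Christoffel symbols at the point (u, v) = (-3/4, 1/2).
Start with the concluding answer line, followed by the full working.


Answer: Gamma_uuu = -6336/4733, Gamma_uuv = -792/4733, Gamma_uvv = -2640/4733, Gamma_vuu = 1056/4733, Gamma_vuv = 132/4733, Gamma_vvv = 440/4733

E = 1153/64, F = -363/128, G = 377/256 at the point
E_u = -99/2, E_v = -99/16, F_u = 33/32, F_v = -627/64, G_u = 33/32, G_v = 55/16
EG - F^2 = 4733/256;  g^inv = (256/4733) * [[377/256, 363/128], [363/128, 1153/64]]
first-kind symbols [ij,l] = (1/2)(d_i g_jl + d_j g_il - d_l g_ij): [uu,u] = E_u/2 = -99/4, [uu,v] = F_u - E_v/2 = 33/8, [uv,u] = E_v/2 = -99/32, [uv,v] = G_u/2 = 33/64, [vv,u] = F_v - G_u/2 = -165/16, [vv,v] = G_v/2 = 55/32
Gamma^u_ij = (G*[ij,u] - F*[ij,v])/(EG - F^2), Gamma^v_ij = (E*[ij,v] - F*[ij,u])/(EG - F^2)


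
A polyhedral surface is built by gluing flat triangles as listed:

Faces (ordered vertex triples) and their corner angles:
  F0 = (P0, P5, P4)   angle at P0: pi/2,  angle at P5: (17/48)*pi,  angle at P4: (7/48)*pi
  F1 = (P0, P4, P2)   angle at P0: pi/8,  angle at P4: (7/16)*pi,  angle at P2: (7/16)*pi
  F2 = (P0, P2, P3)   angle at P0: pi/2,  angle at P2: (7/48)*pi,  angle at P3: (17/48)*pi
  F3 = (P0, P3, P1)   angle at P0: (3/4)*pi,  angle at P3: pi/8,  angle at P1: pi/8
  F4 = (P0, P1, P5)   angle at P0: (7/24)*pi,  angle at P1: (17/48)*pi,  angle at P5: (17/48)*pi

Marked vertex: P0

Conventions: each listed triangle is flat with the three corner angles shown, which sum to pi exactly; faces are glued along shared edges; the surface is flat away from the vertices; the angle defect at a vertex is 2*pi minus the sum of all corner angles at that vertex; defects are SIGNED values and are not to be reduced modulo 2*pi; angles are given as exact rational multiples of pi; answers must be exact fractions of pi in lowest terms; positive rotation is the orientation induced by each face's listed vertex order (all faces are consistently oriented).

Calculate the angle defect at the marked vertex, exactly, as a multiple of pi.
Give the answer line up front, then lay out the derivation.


Answer: defect(P0) = -pi/6

Sum of corner angles at P0: (13/6)*pi
defect = 2*pi - (13/6)*pi


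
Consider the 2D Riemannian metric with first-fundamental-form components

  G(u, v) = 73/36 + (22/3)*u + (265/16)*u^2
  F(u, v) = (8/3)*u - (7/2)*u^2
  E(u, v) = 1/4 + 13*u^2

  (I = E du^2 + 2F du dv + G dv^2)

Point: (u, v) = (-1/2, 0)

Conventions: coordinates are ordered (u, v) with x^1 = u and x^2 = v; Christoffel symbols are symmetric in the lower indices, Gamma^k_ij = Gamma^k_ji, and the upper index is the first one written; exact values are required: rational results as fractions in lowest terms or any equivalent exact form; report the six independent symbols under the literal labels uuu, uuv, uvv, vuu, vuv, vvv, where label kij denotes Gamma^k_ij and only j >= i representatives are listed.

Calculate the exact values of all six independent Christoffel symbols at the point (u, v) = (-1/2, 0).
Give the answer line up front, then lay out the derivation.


Answer: Gamma_uuu = -3045/4469, Gamma_uuv = -23479/8938, Gamma_uvv = 638363/214512, Gamma_vuu = 8328/4469, Gamma_vuv = -18606/4469, Gamma_vvv = 23479/8938

E = 7/2, F = -53/24, G = 1441/576 at the point
E_u = -13, E_v = 0, F_u = 37/6, F_v = 0, G_u = -443/48, G_v = 0
EG - F^2 = 4469/1152;  g^inv = (1152/4469) * [[1441/576, 53/24], [53/24, 7/2]]
first-kind symbols [ij,l] = (1/2)(d_i g_jl + d_j g_il - d_l g_ij): [uu,u] = E_u/2 = -13/2, [uu,v] = F_u - E_v/2 = 37/6, [uv,u] = E_v/2 = 0, [uv,v] = G_u/2 = -443/96, [vv,u] = F_v - G_u/2 = 443/96, [vv,v] = G_v/2 = 0
Gamma^u_ij = (G*[ij,u] - F*[ij,v])/(EG - F^2), Gamma^v_ij = (E*[ij,v] - F*[ij,u])/(EG - F^2)
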